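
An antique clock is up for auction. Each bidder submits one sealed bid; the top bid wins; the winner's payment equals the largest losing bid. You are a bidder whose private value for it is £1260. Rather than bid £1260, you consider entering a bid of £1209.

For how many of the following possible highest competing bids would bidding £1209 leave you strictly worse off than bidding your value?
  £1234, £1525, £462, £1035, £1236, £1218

The deviation hurts exactly when the highest competing bid lies strictly between £1209 and £1260 — underbidding then forfeits a profitable win.
£1234: inside the interval → strictly worse (loss £26).
£1525: above both → same outcome either way.
£462: below both → same outcome either way.
£1035: below both → same outcome either way.
£1236: inside the interval → strictly worse (loss £24).
£1218: inside the interval → strictly worse (loss £42).
Count: 3.

3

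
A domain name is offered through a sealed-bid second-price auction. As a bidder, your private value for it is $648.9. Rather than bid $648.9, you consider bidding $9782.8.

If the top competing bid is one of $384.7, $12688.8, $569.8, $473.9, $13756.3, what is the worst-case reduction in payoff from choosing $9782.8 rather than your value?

$0

$384.7: same outcome either way → loss $0.
$12688.8: same outcome either way → loss $0.
$569.8: same outcome either way → loss $0.
$473.9: same outcome either way → loss $0.
$13756.3: same outcome either way → loss $0.
Maximum loss: $0.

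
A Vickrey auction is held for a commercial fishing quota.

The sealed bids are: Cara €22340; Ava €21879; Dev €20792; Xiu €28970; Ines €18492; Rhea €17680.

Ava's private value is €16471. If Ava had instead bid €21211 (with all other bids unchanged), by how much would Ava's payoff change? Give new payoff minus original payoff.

The highest bid among the other bidders is €28970; Ava's bid doesn't change that.
Original bid €21879: Ava is not highest (top rival bid is €28970); payoff €0.
Alternative bid €21211: Ava is not highest (top rival bid is €28970); payoff €0.
Change in payoff = €0 − (€0) = €0.

€0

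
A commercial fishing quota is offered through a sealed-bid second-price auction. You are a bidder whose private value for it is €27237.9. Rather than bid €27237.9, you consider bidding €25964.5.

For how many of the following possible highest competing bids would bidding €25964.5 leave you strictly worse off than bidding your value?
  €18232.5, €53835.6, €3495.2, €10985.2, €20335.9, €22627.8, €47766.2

0

The deviation hurts exactly when the highest competing bid lies strictly between €25964.5 and €27237.9 — underbidding then forfeits a profitable win.
€18232.5: below both → same outcome either way.
€53835.6: above both → same outcome either way.
€3495.2: below both → same outcome either way.
€10985.2: below both → same outcome either way.
€20335.9: below both → same outcome either way.
€22627.8: below both → same outcome either way.
€47766.2: above both → same outcome either way.
Count: 0.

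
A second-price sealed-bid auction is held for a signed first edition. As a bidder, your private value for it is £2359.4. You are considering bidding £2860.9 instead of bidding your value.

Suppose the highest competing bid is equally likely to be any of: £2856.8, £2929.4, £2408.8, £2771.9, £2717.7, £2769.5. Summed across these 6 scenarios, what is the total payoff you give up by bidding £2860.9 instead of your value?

The deviation costs you only when the competing bid falls strictly between £2359.4 and £2860.9; elsewhere both bids give the same outcome.
£2856.8: truthful payoff £0, deviation payoff −£497.4 → loss £497.4.
£2929.4: outcomes coincide → loss £0.
£2408.8: truthful payoff £0, deviation payoff −£49.4 → loss £49.4.
£2771.9: truthful payoff £0, deviation payoff −£412.5 → loss £412.5.
£2717.7: truthful payoff £0, deviation payoff −£358.3 → loss £358.3.
£2769.5: truthful payoff £0, deviation payoff −£410.1 → loss £410.1.
Total loss = £497.4 + £49.4 + £412.5 + £358.3 + £410.1 = £1727.7.

£1727.7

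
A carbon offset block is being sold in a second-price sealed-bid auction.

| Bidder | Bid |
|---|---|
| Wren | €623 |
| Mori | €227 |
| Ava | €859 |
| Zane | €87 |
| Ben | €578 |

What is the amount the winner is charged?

€623

Highest bid: Ava at €859, so Ava wins.
Second-highest bid: Wren at €623 — that is the price the winner pays.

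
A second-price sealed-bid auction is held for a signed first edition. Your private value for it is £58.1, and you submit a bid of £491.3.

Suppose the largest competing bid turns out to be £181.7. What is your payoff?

−£123.6

Your bid £491.3 exceeds the highest competing bid £181.7, so you win.
In a second-price auction the winner pays the second-highest bid, £181.7.
Payoff = value − price = £58.1 − £181.7 = −£123.6.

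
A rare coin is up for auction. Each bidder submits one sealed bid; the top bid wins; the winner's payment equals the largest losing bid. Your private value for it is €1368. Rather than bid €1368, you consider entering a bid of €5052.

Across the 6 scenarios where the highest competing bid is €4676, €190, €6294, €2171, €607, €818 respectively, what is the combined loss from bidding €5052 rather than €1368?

€4111

The deviation costs you only when the competing bid falls strictly between €1368 and €5052; elsewhere both bids give the same outcome.
€4676: truthful payoff €0, deviation payoff −€3308 → loss €3308.
€190: outcomes coincide → loss €0.
€6294: outcomes coincide → loss €0.
€2171: truthful payoff €0, deviation payoff −€803 → loss €803.
€607: outcomes coincide → loss €0.
€818: outcomes coincide → loss €0.
Total loss = €3308 + €803 = €4111.
In a second-price auction your bid sets only whether you win, not what you pay, so bidding your true value is weakly dominant.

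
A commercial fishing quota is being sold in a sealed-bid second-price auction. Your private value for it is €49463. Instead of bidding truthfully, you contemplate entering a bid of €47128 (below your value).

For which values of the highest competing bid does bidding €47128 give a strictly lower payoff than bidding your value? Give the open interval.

(€47128, €49463)

If the competing bid is below €47128, both bids win at the same price — no difference.
If it is above €49463, both bids lose — no difference.
If it lies strictly between €47128 and €49463, bidding your value wins at a price below your value (positive payoff) while bidding €47128 loses (payoff 0).
So the deviation strictly hurts on the open interval (€47128, €49463).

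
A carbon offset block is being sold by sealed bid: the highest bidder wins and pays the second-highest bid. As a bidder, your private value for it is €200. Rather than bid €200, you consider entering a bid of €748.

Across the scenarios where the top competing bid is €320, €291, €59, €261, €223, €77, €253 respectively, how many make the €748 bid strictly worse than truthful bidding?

5

The deviation hurts exactly when the highest competing bid lies strictly between €200 and €748 — overbidding then wins at a price above your value.
€320: inside the interval → strictly worse (loss €120).
€291: inside the interval → strictly worse (loss €91).
€59: below both → same outcome either way.
€261: inside the interval → strictly worse (loss €61).
€223: inside the interval → strictly worse (loss €23).
€77: below both → same outcome either way.
€253: inside the interval → strictly worse (loss €53).
Count: 5.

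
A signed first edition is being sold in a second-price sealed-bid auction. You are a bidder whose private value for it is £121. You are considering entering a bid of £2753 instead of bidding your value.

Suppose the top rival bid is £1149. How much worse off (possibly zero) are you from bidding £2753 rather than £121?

Bidding your value £121: you lose (since £121 < £1149). Payoff £0.
Bidding £2753: you win and pay £1149. Payoff £121 − £1149 = −£1028.
The competing bid £1149 lies between your value and your inflated bid, so overbidding wins an item priced above your value.
Loss from deviating = £0 − (−£1028) = £1028.

£1028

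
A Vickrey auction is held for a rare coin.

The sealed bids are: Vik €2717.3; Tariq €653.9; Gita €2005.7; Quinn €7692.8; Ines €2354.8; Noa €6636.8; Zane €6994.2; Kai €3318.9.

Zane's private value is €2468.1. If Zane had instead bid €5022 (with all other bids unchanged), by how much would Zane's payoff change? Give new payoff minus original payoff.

€0

The highest bid among the other bidders is €7692.8; Zane's bid doesn't change that.
Original bid €6994.2: Zane is not highest (top rival bid is €7692.8); payoff €0.
Alternative bid €5022: Zane is not highest (top rival bid is €7692.8); payoff €0.
Change in payoff = €0 − (€0) = €0.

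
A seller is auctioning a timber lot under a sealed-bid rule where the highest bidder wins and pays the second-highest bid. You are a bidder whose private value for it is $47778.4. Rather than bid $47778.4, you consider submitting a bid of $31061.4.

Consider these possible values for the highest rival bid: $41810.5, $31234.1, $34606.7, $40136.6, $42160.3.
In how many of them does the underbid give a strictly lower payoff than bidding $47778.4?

5

The deviation hurts exactly when the highest competing bid lies strictly between $31061.4 and $47778.4 — underbidding then forfeits a profitable win.
$41810.5: inside the interval → strictly worse (loss $5967.9).
$31234.1: inside the interval → strictly worse (loss $16544.3).
$34606.7: inside the interval → strictly worse (loss $13171.7).
$40136.6: inside the interval → strictly worse (loss $7641.8).
$42160.3: inside the interval → strictly worse (loss $5618.1).
Count: 5.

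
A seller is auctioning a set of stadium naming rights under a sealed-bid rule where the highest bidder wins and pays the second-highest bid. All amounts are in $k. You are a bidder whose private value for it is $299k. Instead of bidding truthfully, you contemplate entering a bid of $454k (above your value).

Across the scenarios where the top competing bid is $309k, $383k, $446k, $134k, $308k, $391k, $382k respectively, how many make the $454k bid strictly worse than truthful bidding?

The deviation hurts exactly when the highest competing bid lies strictly between $299k and $454k — overbidding then wins at a price above your value.
$309k: inside the interval → strictly worse (loss $10k).
$383k: inside the interval → strictly worse (loss $84k).
$446k: inside the interval → strictly worse (loss $147k).
$134k: below both → same outcome either way.
$308k: inside the interval → strictly worse (loss $9k).
$391k: inside the interval → strictly worse (loss $92k).
$382k: inside the interval → strictly worse (loss $83k).
Count: 6.

6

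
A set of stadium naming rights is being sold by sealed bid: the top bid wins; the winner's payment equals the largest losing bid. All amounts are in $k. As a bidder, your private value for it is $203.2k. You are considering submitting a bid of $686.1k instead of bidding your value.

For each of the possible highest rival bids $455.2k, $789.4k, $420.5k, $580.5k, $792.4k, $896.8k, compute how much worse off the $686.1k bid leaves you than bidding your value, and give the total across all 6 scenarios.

The deviation costs you only when the competing bid falls strictly between $203.2k and $686.1k; elsewhere both bids give the same outcome.
$455.2k: truthful payoff $0k, deviation payoff −$252k → loss $252k.
$789.4k: outcomes coincide → loss $0k.
$420.5k: truthful payoff $0k, deviation payoff −$217.3k → loss $217.3k.
$580.5k: truthful payoff $0k, deviation payoff −$377.3k → loss $377.3k.
$792.4k: outcomes coincide → loss $0k.
$896.8k: outcomes coincide → loss $0k.
Total loss = $252k + $217.3k + $377.3k = $846.6k.
Truthful bidding weakly dominates here: raising your bid can only win items priced above your value, and lowering it can only forfeit items priced below.

$846.6k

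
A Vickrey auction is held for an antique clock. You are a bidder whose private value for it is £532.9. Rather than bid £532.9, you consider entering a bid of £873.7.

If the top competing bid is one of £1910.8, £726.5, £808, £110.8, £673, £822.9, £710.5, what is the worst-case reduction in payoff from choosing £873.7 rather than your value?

£290

£1910.8: same outcome either way → loss £0.
£726.5: truthful gives £0, deviation gives −£193.6 → loss £193.6.
£808: truthful gives £0, deviation gives −£275.1 → loss £275.1.
£110.8: same outcome either way → loss £0.
£673: truthful gives £0, deviation gives −£140.1 → loss £140.1.
£822.9: truthful gives £0, deviation gives −£290 → loss £290.
£710.5: truthful gives £0, deviation gives −£177.6 → loss £177.6.
Maximum loss: £290.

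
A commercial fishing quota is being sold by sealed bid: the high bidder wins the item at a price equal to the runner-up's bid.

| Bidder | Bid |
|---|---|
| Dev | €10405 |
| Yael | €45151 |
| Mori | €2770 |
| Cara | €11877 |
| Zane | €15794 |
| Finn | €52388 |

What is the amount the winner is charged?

Highest bid: Finn at €52388, so Finn wins.
Second-highest bid: Yael at €45151 — that is the price the winner pays.

€45151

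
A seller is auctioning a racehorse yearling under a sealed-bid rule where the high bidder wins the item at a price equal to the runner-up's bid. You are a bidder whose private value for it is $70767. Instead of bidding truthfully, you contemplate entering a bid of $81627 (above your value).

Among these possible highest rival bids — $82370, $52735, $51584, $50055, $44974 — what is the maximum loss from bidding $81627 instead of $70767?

$0

$82370: same outcome either way → loss $0.
$52735: same outcome either way → loss $0.
$51584: same outcome either way → loss $0.
$50055: same outcome either way → loss $0.
$44974: same outcome either way → loss $0.
Maximum loss: $0.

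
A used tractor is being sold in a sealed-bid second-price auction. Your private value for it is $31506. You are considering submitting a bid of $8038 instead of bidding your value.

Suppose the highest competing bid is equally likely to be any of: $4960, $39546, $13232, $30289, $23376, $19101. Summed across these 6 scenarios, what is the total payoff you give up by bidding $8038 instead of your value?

The deviation costs you only when the competing bid falls strictly between $8038 and $31506; elsewhere both bids give the same outcome.
$4960: outcomes coincide → loss $0.
$39546: outcomes coincide → loss $0.
$13232: truthful payoff $18274, deviation payoff $0 → loss $18274.
$30289: truthful payoff $1217, deviation payoff $0 → loss $1217.
$23376: truthful payoff $8130, deviation payoff $0 → loss $8130.
$19101: truthful payoff $12405, deviation payoff $0 → loss $12405.
Total loss = $18274 + $1217 + $8130 + $12405 = $40026.

$40026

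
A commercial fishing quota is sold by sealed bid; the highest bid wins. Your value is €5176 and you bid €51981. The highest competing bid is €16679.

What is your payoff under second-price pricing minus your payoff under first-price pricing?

€35302

You have the highest bid, so you win under either rule.
Second-price: pay €16679 → payoff −€11503.
First-price: pay your own bid €51981 → payoff −€46805.
Difference = −€11503 − (−€46805) = €35302.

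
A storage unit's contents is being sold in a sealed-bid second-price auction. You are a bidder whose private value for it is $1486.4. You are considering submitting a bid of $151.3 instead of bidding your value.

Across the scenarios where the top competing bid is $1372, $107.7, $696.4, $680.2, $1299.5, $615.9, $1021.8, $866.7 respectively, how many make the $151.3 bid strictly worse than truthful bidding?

The deviation hurts exactly when the highest competing bid lies strictly between $151.3 and $1486.4 — underbidding then forfeits a profitable win.
$1372: inside the interval → strictly worse (loss $114.4).
$107.7: below both → same outcome either way.
$696.4: inside the interval → strictly worse (loss $790).
$680.2: inside the interval → strictly worse (loss $806.2).
$1299.5: inside the interval → strictly worse (loss $186.9).
$615.9: inside the interval → strictly worse (loss $870.5).
$1021.8: inside the interval → strictly worse (loss $464.6).
$866.7: inside the interval → strictly worse (loss $619.7).
Count: 7.

7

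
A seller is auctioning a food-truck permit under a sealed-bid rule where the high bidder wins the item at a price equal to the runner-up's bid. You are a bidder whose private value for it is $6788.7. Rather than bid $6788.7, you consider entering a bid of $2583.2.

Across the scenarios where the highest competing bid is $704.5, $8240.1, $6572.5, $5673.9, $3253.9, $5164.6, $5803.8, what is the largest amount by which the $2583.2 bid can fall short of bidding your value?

$3534.8

$704.5: same outcome either way → loss $0.
$8240.1: same outcome either way → loss $0.
$6572.5: truthful gives $216.2, deviation gives $0 → loss $216.2.
$5673.9: truthful gives $1114.8, deviation gives $0 → loss $1114.8.
$3253.9: truthful gives $3534.8, deviation gives $0 → loss $3534.8.
$5164.6: truthful gives $1624.1, deviation gives $0 → loss $1624.1.
$5803.8: truthful gives $984.9, deviation gives $0 → loss $984.9.
Maximum loss: $3534.8.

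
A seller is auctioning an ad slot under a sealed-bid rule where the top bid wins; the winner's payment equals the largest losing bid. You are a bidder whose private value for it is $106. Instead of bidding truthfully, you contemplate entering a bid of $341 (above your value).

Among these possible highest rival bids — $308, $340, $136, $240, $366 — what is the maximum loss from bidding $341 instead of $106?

$234

$308: truthful gives $0, deviation gives −$202 → loss $202.
$340: truthful gives $0, deviation gives −$234 → loss $234.
$136: truthful gives $0, deviation gives −$30 → loss $30.
$240: truthful gives $0, deviation gives −$134 → loss $134.
$366: same outcome either way → loss $0.
Maximum loss: $234.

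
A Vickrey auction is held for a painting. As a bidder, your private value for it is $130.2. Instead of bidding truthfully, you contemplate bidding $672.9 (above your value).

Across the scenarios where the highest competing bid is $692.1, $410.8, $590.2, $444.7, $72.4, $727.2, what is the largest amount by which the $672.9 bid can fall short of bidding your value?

$692.1: same outcome either way → loss $0.
$410.8: truthful gives $0, deviation gives −$280.6 → loss $280.6.
$590.2: truthful gives $0, deviation gives −$460 → loss $460.
$444.7: truthful gives $0, deviation gives −$314.5 → loss $314.5.
$72.4: same outcome either way → loss $0.
$727.2: same outcome either way → loss $0.
Maximum loss: $460.

$460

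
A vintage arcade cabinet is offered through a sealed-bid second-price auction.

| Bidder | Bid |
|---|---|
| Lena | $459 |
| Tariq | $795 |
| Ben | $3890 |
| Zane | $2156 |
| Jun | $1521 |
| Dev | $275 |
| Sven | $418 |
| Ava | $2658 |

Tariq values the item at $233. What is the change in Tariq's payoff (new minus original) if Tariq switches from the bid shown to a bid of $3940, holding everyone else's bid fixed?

−$3657

The highest bid among the other bidders is $3890; Tariq's bid doesn't change that.
Original bid $795: Tariq is not highest (top rival bid is $3890); payoff $0.
Alternative bid $3940: Tariq is highest, pays the top rival bid $3890; payoff $233 − $3890 = −$3657.
Change in payoff = −$3657 − ($0) = −$3657.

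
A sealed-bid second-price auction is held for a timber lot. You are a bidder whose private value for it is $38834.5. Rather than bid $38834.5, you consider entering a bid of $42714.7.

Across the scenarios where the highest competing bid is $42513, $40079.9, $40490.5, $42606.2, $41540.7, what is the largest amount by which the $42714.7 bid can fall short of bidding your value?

$3771.7

$42513: truthful gives $0, deviation gives −$3678.5 → loss $3678.5.
$40079.9: truthful gives $0, deviation gives −$1245.4 → loss $1245.4.
$40490.5: truthful gives $0, deviation gives −$1656 → loss $1656.
$42606.2: truthful gives $0, deviation gives −$3771.7 → loss $3771.7.
$41540.7: truthful gives $0, deviation gives −$2706.2 → loss $2706.2.
Maximum loss: $3771.7.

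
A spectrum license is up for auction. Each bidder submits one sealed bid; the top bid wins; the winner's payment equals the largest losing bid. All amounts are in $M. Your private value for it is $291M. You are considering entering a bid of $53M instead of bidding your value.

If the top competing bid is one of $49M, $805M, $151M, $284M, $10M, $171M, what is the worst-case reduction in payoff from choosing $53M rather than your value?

$49M: same outcome either way → loss $0M.
$805M: same outcome either way → loss $0M.
$151M: truthful gives $140M, deviation gives $0M → loss $140M.
$284M: truthful gives $7M, deviation gives $0M → loss $7M.
$10M: same outcome either way → loss $0M.
$171M: truthful gives $120M, deviation gives $0M → loss $120M.
Maximum loss: $140M.

$140M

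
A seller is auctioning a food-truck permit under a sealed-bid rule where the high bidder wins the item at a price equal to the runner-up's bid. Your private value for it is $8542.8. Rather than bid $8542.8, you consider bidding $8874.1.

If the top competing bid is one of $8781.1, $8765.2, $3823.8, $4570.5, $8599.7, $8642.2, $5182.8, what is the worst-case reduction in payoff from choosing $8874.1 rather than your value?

$238.3

$8781.1: truthful gives $0, deviation gives −$238.3 → loss $238.3.
$8765.2: truthful gives $0, deviation gives −$222.4 → loss $222.4.
$3823.8: same outcome either way → loss $0.
$4570.5: same outcome either way → loss $0.
$8599.7: truthful gives $0, deviation gives −$56.9 → loss $56.9.
$8642.2: truthful gives $0, deviation gives −$99.4 → loss $99.4.
$5182.8: same outcome either way → loss $0.
Maximum loss: $238.3.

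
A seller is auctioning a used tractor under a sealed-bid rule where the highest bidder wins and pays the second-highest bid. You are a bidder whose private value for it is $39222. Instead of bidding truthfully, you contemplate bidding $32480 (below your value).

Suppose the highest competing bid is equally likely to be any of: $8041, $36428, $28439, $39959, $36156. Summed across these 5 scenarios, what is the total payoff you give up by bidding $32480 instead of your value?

The deviation costs you only when the competing bid falls strictly between $32480 and $39222; elsewhere both bids give the same outcome.
$8041: outcomes coincide → loss $0.
$36428: truthful payoff $2794, deviation payoff $0 → loss $2794.
$28439: outcomes coincide → loss $0.
$39959: outcomes coincide → loss $0.
$36156: truthful payoff $3066, deviation payoff $0 → loss $3066.
Total loss = $2794 + $3066 = $5860.

$5860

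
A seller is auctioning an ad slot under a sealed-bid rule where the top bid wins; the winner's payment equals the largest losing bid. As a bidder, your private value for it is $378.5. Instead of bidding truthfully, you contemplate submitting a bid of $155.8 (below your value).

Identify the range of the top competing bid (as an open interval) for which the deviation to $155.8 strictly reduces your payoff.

($155.8, $378.5)

If the competing bid is below $155.8, both bids win at the same price — no difference.
If it is above $378.5, both bids lose — no difference.
If it lies strictly between $155.8 and $378.5, bidding your value wins at a price below your value (positive payoff) while bidding $155.8 loses (payoff 0).
So the deviation strictly hurts on the open interval ($155.8, $378.5).
Because the price is fixed by the runner-up's bid, deviating from your value can only change a good outcome into a bad one — never the reverse.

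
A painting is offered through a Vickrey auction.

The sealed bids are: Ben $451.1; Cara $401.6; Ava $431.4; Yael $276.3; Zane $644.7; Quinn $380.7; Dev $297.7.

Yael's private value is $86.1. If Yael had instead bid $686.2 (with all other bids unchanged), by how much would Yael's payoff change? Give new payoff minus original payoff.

−$558.6

The highest bid among the other bidders is $644.7; Yael's bid doesn't change that.
Original bid $276.3: Yael is not highest (top rival bid is $644.7); payoff $0.
Alternative bid $686.2: Yael is highest, pays the top rival bid $644.7; payoff $86.1 − $644.7 = −$558.6.
Change in payoff = −$558.6 − ($0) = −$558.6.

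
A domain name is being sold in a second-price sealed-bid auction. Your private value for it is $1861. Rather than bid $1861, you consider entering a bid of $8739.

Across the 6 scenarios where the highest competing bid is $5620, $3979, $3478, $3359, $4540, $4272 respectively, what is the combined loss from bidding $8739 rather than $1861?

$14082

The deviation costs you only when the competing bid falls strictly between $1861 and $8739; elsewhere both bids give the same outcome.
$5620: truthful payoff $0, deviation payoff −$3759 → loss $3759.
$3979: truthful payoff $0, deviation payoff −$2118 → loss $2118.
$3478: truthful payoff $0, deviation payoff −$1617 → loss $1617.
$3359: truthful payoff $0, deviation payoff −$1498 → loss $1498.
$4540: truthful payoff $0, deviation payoff −$2679 → loss $2679.
$4272: truthful payoff $0, deviation payoff −$2411 → loss $2411.
Total loss = $3759 + $2118 + $1617 + $1498 + $2679 + $2411 = $14082.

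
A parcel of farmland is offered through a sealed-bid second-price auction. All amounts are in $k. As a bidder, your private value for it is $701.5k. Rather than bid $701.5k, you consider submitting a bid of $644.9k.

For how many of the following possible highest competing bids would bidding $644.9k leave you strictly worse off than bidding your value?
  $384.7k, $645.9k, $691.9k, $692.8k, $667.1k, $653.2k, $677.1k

The deviation hurts exactly when the highest competing bid lies strictly between $644.9k and $701.5k — underbidding then forfeits a profitable win.
$384.7k: below both → same outcome either way.
$645.9k: inside the interval → strictly worse (loss $55.6k).
$691.9k: inside the interval → strictly worse (loss $9.6k).
$692.8k: inside the interval → strictly worse (loss $8.7k).
$667.1k: inside the interval → strictly worse (loss $34.4k).
$653.2k: inside the interval → strictly worse (loss $48.3k).
$677.1k: inside the interval → strictly worse (loss $24.4k).
Count: 6.

6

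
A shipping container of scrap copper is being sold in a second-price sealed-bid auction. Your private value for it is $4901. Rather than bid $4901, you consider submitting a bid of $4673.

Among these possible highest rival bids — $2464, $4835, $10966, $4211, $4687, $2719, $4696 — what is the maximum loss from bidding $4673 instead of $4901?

$2464: same outcome either way → loss $0.
$4835: truthful gives $66, deviation gives $0 → loss $66.
$10966: same outcome either way → loss $0.
$4211: same outcome either way → loss $0.
$4687: truthful gives $214, deviation gives $0 → loss $214.
$2719: same outcome either way → loss $0.
$4696: truthful gives $205, deviation gives $0 → loss $205.
Maximum loss: $214.

$214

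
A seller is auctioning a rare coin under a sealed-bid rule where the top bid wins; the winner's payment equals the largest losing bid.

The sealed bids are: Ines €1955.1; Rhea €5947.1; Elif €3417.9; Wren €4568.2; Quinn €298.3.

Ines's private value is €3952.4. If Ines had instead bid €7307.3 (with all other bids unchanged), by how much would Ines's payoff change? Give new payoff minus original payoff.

The highest bid among the other bidders is €5947.1; Ines's bid doesn't change that.
Original bid €1955.1: Ines is not highest (top rival bid is €5947.1); payoff €0.
Alternative bid €7307.3: Ines is highest, pays the top rival bid €5947.1; payoff €3952.4 − €5947.1 = −€1994.7.
Change in payoff = −€1994.7 − (€0) = −€1994.7.

−€1994.7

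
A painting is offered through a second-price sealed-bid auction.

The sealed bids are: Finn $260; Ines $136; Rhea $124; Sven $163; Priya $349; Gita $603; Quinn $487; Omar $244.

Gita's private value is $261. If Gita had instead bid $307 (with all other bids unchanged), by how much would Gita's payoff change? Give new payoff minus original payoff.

The highest bid among the other bidders is $487; Gita's bid doesn't change that.
Original bid $603: Gita is highest, pays the top rival bid $487; payoff $261 − $487 = −$226.
Alternative bid $307: Gita is not highest (top rival bid is $487); payoff $0.
Change in payoff = $0 − (−$226) = $226.

$226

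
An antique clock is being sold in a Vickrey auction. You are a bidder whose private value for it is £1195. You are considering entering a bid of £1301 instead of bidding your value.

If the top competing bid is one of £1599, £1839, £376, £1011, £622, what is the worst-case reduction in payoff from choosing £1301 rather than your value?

£1599: same outcome either way → loss £0.
£1839: same outcome either way → loss £0.
£376: same outcome either way → loss £0.
£1011: same outcome either way → loss £0.
£622: same outcome either way → loss £0.
Maximum loss: £0.

£0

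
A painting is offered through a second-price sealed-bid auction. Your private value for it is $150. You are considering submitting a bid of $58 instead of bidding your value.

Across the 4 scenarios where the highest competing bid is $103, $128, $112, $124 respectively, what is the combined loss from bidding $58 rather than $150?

The deviation costs you only when the competing bid falls strictly between $58 and $150; elsewhere both bids give the same outcome.
$103: truthful payoff $47, deviation payoff $0 → loss $47.
$128: truthful payoff $22, deviation payoff $0 → loss $22.
$112: truthful payoff $38, deviation payoff $0 → loss $38.
$124: truthful payoff $26, deviation payoff $0 → loss $26.
Total loss = $47 + $22 + $38 + $26 = $133.

$133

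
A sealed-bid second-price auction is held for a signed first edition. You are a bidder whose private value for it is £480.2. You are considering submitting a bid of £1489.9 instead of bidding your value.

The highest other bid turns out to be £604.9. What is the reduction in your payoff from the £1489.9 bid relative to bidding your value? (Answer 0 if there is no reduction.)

£124.7

Bidding your value £480.2: you lose (since £480.2 < £604.9). Payoff £0.
Bidding £1489.9: you win and pay £604.9. Payoff £480.2 − £604.9 = −£124.7.
The competing bid £604.9 lies between your value and your inflated bid, so overbidding wins an item priced above your value.
Loss from deviating = £0 − (−£124.7) = £124.7.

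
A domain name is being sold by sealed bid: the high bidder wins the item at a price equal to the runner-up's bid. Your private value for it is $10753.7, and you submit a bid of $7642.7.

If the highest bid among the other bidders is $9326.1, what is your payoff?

Your bid $7642.7 is below the highest competing bid $9326.1, so you lose.
A losing bidder pays nothing and receives nothing: payoff = $0.

$0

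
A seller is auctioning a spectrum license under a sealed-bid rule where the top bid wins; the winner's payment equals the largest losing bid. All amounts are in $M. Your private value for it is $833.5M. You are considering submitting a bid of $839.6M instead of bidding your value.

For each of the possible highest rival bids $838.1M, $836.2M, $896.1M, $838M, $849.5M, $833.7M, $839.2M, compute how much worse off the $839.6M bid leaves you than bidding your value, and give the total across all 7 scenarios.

$17.7M

The deviation costs you only when the competing bid falls strictly between $833.5M and $839.6M; elsewhere both bids give the same outcome.
$838.1M: truthful payoff $0M, deviation payoff −$4.6M → loss $4.6M.
$836.2M: truthful payoff $0M, deviation payoff −$2.7M → loss $2.7M.
$896.1M: outcomes coincide → loss $0M.
$838M: truthful payoff $0M, deviation payoff −$4.5M → loss $4.5M.
$849.5M: outcomes coincide → loss $0M.
$833.7M: truthful payoff $0M, deviation payoff −$0.2M → loss $0.2M.
$839.2M: truthful payoff $0M, deviation payoff −$5.7M → loss $5.7M.
Total loss = $4.6M + $2.7M + $4.5M + $0.2M + $5.7M = $17.7M.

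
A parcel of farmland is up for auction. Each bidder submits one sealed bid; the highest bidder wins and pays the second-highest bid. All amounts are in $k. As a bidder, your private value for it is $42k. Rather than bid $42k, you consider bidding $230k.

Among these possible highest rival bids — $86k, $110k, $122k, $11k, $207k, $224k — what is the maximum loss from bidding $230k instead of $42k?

$182k

$86k: truthful gives $0k, deviation gives −$44k → loss $44k.
$110k: truthful gives $0k, deviation gives −$68k → loss $68k.
$122k: truthful gives $0k, deviation gives −$80k → loss $80k.
$11k: same outcome either way → loss $0k.
$207k: truthful gives $0k, deviation gives −$165k → loss $165k.
$224k: truthful gives $0k, deviation gives −$182k → loss $182k.
Maximum loss: $182k.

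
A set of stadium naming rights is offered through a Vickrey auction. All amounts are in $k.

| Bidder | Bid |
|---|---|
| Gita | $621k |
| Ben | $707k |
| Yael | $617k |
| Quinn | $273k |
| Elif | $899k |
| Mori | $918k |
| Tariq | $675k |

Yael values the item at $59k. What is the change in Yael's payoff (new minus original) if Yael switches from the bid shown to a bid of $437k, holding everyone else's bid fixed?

The highest bid among the other bidders is $918k; Yael's bid doesn't change that.
Original bid $617k: Yael is not highest (top rival bid is $918k); payoff $0k.
Alternative bid $437k: Yael is not highest (top rival bid is $918k); payoff $0k.
Change in payoff = $0k − ($0k) = $0k.

$0k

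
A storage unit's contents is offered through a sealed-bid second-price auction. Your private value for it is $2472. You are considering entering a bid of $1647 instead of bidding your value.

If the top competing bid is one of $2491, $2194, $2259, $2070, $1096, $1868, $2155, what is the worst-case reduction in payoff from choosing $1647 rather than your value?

$604

$2491: same outcome either way → loss $0.
$2194: truthful gives $278, deviation gives $0 → loss $278.
$2259: truthful gives $213, deviation gives $0 → loss $213.
$2070: truthful gives $402, deviation gives $0 → loss $402.
$1096: same outcome either way → loss $0.
$1868: truthful gives $604, deviation gives $0 → loss $604.
$2155: truthful gives $317, deviation gives $0 → loss $317.
Maximum loss: $604.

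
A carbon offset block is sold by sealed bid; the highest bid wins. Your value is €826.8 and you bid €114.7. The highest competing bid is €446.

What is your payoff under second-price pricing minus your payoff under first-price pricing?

€0

Your bid €114.7 is below €446, so you lose under either rule.
Payoff is €0 in both cases; difference = €0.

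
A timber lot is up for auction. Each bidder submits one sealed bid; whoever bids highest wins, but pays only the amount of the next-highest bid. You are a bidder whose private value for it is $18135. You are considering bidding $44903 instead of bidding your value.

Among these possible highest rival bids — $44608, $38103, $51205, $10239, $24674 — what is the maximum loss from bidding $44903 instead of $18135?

$44608: truthful gives $0, deviation gives −$26473 → loss $26473.
$38103: truthful gives $0, deviation gives −$19968 → loss $19968.
$51205: same outcome either way → loss $0.
$10239: same outcome either way → loss $0.
$24674: truthful gives $0, deviation gives −$6539 → loss $6539.
Maximum loss: $26473.

$26473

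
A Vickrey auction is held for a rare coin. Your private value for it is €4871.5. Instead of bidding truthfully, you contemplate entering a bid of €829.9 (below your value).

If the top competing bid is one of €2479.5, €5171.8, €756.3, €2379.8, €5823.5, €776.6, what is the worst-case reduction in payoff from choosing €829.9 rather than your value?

€2491.7

€2479.5: truthful gives €2392, deviation gives €0 → loss €2392.
€5171.8: same outcome either way → loss €0.
€756.3: same outcome either way → loss €0.
€2379.8: truthful gives €2491.7, deviation gives €0 → loss €2491.7.
€5823.5: same outcome either way → loss €0.
€776.6: same outcome either way → loss €0.
Maximum loss: €2491.7.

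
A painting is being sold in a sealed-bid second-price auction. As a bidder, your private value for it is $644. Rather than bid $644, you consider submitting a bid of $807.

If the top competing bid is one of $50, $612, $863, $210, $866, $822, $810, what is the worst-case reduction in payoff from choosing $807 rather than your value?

$50: same outcome either way → loss $0.
$612: same outcome either way → loss $0.
$863: same outcome either way → loss $0.
$210: same outcome either way → loss $0.
$866: same outcome either way → loss $0.
$822: same outcome either way → loss $0.
$810: same outcome either way → loss $0.
Maximum loss: $0.

$0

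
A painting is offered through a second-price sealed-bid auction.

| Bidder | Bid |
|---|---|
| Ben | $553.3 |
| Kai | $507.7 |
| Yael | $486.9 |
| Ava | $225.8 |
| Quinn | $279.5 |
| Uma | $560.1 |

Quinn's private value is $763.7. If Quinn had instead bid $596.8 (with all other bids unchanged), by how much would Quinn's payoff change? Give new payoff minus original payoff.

$203.6

The highest bid among the other bidders is $560.1; Quinn's bid doesn't change that.
Original bid $279.5: Quinn is not highest (top rival bid is $560.1); payoff $0.
Alternative bid $596.8: Quinn is highest, pays the top rival bid $560.1; payoff $763.7 − $560.1 = $203.6.
Change in payoff = $203.6 − ($0) = $203.6.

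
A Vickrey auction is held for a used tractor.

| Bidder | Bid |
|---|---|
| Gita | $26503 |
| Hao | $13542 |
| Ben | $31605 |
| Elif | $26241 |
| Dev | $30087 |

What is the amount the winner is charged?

Highest bid: Ben at $31605, so Ben wins.
Second-highest bid: Dev at $30087 — that is the price the winner pays.

$30087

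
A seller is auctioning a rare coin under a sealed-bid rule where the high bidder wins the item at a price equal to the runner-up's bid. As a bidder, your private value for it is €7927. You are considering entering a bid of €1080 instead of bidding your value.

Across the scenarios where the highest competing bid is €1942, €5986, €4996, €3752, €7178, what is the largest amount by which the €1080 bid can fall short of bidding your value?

€5985

€1942: truthful gives €5985, deviation gives €0 → loss €5985.
€5986: truthful gives €1941, deviation gives €0 → loss €1941.
€4996: truthful gives €2931, deviation gives €0 → loss €2931.
€3752: truthful gives €4175, deviation gives €0 → loss €4175.
€7178: truthful gives €749, deviation gives €0 → loss €749.
Maximum loss: €5985.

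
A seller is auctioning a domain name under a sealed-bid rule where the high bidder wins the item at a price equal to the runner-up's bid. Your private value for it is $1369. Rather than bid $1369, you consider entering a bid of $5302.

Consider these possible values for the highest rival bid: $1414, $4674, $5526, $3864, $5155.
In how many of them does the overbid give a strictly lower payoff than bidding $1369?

4

The deviation hurts exactly when the highest competing bid lies strictly between $1369 and $5302 — overbidding then wins at a price above your value.
$1414: inside the interval → strictly worse (loss $45).
$4674: inside the interval → strictly worse (loss $3305).
$5526: above both → same outcome either way.
$3864: inside the interval → strictly worse (loss $2495).
$5155: inside the interval → strictly worse (loss $3786).
Count: 4.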